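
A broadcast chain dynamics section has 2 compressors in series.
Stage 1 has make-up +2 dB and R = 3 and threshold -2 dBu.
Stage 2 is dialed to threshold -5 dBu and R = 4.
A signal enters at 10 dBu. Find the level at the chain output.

-2.75 dBu

Stage 1: 10 dBu is 12 dB over -2 dBu; at 3:1 that becomes 4 dB over, giving 2 dBu; +2 dB make-up → 4 dBu.
Stage 2: 9 dB above -5 dBu, reduced 4:1 to 2.25 dB above → -2.75 dBu.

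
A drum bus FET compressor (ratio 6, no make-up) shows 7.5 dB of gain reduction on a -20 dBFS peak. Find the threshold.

Gain reduction = -20 − (-27.5) = 7.5 dB; output overshoot = GR / (R − 1) = 7.5 / 5 = 1.5 dB.
Threshold = output − output overshoot = -27.5 − 1.5 = -29 dBFS.

-29 dBFS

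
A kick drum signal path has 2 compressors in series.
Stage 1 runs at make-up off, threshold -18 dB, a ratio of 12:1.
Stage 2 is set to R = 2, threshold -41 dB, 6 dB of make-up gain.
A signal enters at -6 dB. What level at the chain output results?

Stage 1: 12 dB above -18 dB, reduced 12:1 to 1 dB above → -17 dB.
Stage 2: overshoot 24 dB → 24/2 = 12 dB → -29 dB; +6 dB make-up → -23 dB.

-23 dB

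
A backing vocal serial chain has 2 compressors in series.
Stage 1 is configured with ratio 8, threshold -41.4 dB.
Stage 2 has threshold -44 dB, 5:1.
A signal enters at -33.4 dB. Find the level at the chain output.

Stage 1: -33.4 dB is 8 dB over -41.4 dB; at 8:1 that becomes 1 dB over, giving -40.4 dB.
Stage 2: -40.4 dB is 3.6 dB over -44 dB; at 5:1 that becomes 0.72 dB over, giving -43.28 dB.

-43.28 dB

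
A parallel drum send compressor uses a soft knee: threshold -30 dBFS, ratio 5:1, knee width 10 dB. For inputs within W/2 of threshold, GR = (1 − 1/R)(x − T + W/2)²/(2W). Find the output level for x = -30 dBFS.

x − T + W/2 = -30 − (-30) + 5 = 5.
GR = (1 − 1/5) × 5² / 20 = 0.8 × 25 / 20 = 1 dB.
Output = -30 − 1 = -31 dBFS.

-31 dBFS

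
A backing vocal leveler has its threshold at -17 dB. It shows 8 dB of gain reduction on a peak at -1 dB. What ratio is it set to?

2:1

Input overshoot = -1 − (-17) = 16 dB.
Output overshoot = 16 − 8 = 8 dB.
Ratio = input overshoot / output overshoot = 16 / 8 = 2.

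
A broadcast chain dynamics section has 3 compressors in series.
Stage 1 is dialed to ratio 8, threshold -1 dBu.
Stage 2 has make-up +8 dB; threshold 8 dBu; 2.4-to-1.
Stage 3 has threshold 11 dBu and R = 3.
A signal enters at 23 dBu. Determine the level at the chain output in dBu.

10 dBu

Stage 1: 23 dBu is 24 dB over -1 dBu; at 8:1 that becomes 3 dB over, giving 2 dBu.
Stage 2: 2 dBu ≤ 8 dBu, so stage 2 doesn't engage; make-up brings it to 10 dBu.
Stage 3: 10 dBu is at or below the 11 dBu threshold — no compression; output 10 dBu.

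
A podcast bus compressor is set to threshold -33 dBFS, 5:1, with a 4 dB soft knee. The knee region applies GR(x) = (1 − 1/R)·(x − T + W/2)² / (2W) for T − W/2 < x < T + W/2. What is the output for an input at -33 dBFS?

-33.4 dBFS

x − T + W/2 = -33 − (-33) + 2 = 2.
GR = (1 − 1/5) × 2² / 8 = 0.8 × 4 / 8 = 0.4 dB.
Output = -33 − 0.4 = -33.4 dBFS.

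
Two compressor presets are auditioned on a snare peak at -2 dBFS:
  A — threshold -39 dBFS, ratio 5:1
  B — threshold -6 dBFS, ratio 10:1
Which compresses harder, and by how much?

A: GR = 37 − 37/5 = 29.6 dB.
B: GR = 4 − 4/10 = 3.6 dB.
Difference: 26 dB in favour of A.

A, by 26 dB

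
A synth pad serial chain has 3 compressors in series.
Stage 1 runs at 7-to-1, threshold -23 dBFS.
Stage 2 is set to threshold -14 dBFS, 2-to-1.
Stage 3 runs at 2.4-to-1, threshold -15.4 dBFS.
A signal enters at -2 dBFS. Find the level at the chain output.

Stage 1: overshoot 21 dB → 21/7 = 3 dB → -20 dBFS.
Stage 2: below threshold (-20 ≤ -14); passes unchanged; output -20 dBFS.
Stage 3: below threshold (-20 ≤ -15.4); passes unchanged; output -20 dBFS.

-20 dBFS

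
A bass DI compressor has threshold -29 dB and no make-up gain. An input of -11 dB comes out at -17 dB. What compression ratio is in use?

Input overshoot = -11 − (-29) = 18 dB; output overshoot = -17 − (-29) = 12 dB.
Ratio = 18 / 12 = 1.5.

1.5:1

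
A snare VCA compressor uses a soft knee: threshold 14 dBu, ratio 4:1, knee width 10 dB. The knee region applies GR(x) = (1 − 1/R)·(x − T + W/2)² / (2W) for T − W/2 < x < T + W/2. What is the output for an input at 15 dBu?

x − T + W/2 = 15 − 14 + 5 = 6.
GR = (1 − 1/4) × 6² / 20 = 0.75 × 36 / 20 = 1.35 dB.
Output = 15 − 1.35 = 13.65 dBu.

13.65 dBu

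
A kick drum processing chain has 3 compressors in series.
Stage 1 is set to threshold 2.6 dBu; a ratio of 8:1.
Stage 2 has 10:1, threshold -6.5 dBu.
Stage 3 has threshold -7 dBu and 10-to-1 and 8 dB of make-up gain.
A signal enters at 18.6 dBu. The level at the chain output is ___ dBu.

Stage 1: 16 dB above 2.6 dBu, reduced 8:1 to 2 dB above → 4.6 dBu.
Stage 2: overshoot 11.1 dB → 11.1/10 = 1.11 dB → -5.39 dBu.
Stage 3: -5.39 dBu is 1.61 dB over -7 dBu; at 10:1 that becomes 0.161 dB over, giving -6.839 dBu; +8 dB make-up → 1.161 dBu.

1.161 dBu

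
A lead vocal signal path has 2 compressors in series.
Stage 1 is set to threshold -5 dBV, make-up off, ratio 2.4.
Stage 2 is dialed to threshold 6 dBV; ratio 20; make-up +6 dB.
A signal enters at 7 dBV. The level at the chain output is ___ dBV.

6 dBV

Stage 1: 12 dB above -5 dBV, reduced 2.4:1 to 5 dB above → 0 dBV.
Stage 2: 0 dBV ≤ 6 dBV, so stage 2 doesn't engage; make-up brings it to 6 dBV.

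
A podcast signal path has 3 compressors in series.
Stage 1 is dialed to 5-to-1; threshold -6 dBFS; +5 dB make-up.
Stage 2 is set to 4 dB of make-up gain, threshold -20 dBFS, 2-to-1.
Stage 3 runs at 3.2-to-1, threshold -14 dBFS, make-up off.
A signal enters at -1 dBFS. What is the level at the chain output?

-11.5 dBFS

Stage 1: -1 dBFS is 5 dB over -6 dBFS; at 5:1 that becomes 1 dB over, giving -5 dBFS; +5 dB make-up → 0 dBFS.
Stage 2: overshoot 20 dB → 20/2 = 10 dB → -10 dBFS; +4 dB make-up → -6 dBFS.
Stage 3: 8 dB above -14 dBFS, reduced 3.2:1 to 2.5 dB above → -11.5 dBFS.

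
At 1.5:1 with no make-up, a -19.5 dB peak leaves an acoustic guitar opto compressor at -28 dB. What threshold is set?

Input is 25.5 dB above T (since output overshoot × R = input overshoot: (-28 − T)·1.5 = -19.5 − T gives T = -45 dB).
Check: -45 + (-19.5 − (-45))/1.5 = -45 + 17 = -28 dB. ✓

-45 dB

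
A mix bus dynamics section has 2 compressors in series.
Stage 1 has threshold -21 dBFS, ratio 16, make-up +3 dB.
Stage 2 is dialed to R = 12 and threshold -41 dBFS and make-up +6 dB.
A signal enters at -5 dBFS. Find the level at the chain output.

Stage 1: overshoot 16 dB → 16/16 = 1 dB → -20 dBFS; +3 dB make-up → -17 dBFS.
Stage 2: 24 dB above -41 dBFS, reduced 12:1 to 2 dB above → -39 dBFS; +6 dB make-up → -33 dBFS.

-33 dBFS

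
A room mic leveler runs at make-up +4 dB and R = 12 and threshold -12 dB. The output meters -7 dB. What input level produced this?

Remove make-up: -7 − 4 = -11 dB.
Post-compression overshoot = -11 − (-12) = 1 dB.
Before 12:1 compression the overshoot was 1 × 12 = 12 dB, so input = -12 + 12 = 0 dB.

0 dB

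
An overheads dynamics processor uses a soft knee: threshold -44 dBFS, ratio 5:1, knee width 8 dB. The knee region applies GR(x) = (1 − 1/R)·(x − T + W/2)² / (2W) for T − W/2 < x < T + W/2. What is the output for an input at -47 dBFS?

x − T + W/2 = -47 − (-44) + 4 = 1.
GR = (1 − 1/5) × 1² / 16 = 0.8 × 1 / 16 = 0.05 dB.
Output = -47 − 0.05 = -47.05 dBFS.

-47.05 dBFS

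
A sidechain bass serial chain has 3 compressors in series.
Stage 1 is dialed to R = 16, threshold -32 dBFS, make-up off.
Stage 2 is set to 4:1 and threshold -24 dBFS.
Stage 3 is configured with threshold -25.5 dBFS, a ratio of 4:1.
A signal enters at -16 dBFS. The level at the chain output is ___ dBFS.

Stage 1: 16 dB above -32 dBFS, reduced 16:1 to 1 dB above → -31 dBFS.
Stage 2: -31 dBFS is at or below the -24 dBFS threshold — no compression; output -31 dBFS.
Stage 3: -31 dBFS ≤ -25.5 dBFS, so stage 3 doesn't engage; output -31 dBFS.

-31 dBFS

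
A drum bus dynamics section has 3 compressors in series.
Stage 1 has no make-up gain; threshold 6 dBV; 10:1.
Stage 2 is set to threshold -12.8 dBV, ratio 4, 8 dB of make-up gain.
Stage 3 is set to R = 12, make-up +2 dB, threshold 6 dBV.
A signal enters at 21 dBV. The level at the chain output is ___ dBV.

Stage 1: overshoot 15 dB → 15/10 = 1.5 dB → 7.5 dBV.
Stage 2: 7.5 dBV is 20.3 dB over -12.8 dBV; at 4:1 that becomes 5.075 dB over, giving -7.725 dBV; +8 dB make-up → 0.275 dBV.
Stage 3: 0.275 dBV is at or below the 6 dBV threshold — no compression; make-up brings it to 2.275 dBV.

2.275 dBV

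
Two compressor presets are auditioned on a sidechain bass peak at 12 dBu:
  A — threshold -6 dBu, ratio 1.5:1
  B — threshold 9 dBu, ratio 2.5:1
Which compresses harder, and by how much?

A: overshoot 18 dB → output overshoot 12 dB → GR 6 dB.
B: overshoot 3 dB → output overshoot 1.2 dB → GR 1.8 dB.
Difference: 4.2 dB in favour of A.

A, by 4.2 dB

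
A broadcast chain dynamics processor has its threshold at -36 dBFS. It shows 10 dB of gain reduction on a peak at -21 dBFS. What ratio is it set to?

3:1

Input overshoot = -21 − (-36) = 15 dB.
Output overshoot = 15 − 10 = 5 dB.
Ratio = input overshoot / output overshoot = 15 / 5 = 3.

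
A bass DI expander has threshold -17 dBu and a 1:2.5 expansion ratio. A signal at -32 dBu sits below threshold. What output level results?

-54.5 dBu

The input is 15 dB below the -17 dBu threshold.
A 1:2.5 expander multiplies undershoot by 2.5: 15 × 2.5 = 37.5 dB below threshold.
Output = -17 − 37.5 = -54.5 dBu.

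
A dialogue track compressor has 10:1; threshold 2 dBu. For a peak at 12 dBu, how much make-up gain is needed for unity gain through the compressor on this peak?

Overshoot 10 dB → 10/10 = 1 dB after compression, so the compressed level is 2 + 1 = 3 dBu.
Make-up = target − compressed = 12 − 3 = 9 dB.

9 dB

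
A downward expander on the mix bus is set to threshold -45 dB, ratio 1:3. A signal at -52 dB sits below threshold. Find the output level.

-66 dB

Undershoot = (-45) − (-52) = 7 dB.
At 1:3, that expands to 21 dB under threshold.
Output = -45 − 21 = -66 dB.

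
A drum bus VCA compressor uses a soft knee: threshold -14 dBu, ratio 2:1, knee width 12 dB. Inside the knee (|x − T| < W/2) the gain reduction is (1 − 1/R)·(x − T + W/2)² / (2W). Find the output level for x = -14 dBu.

x − T + W/2 = -14 − (-14) + 6 = 6.
GR = (1 − 1/2) × 6² / 24 = 0.5 × 36 / 24 = 0.75 dB.
Output = -14 − 0.75 = -14.75 dBu.

-14.75 dBu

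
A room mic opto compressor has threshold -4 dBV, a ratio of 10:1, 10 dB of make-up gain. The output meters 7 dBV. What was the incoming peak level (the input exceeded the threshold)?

Before make-up, the level was 7 − 10 = -3 dBV.
That's 1 dB above the -4 dBV threshold.
Before 10:1 compression the overshoot was 1 × 10 = 10 dB, so input = -4 + 10 = 6 dBV.

6 dBV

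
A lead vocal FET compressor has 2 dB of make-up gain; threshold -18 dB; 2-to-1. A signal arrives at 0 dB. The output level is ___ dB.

The input is 18 dB above the -18 dB threshold.
2:1 compression reduces that to 18/2 = 9 dB over.
Output = -18 + 9 = -9 dB; make-up adds 2 dB, giving -7 dB.

-7 dB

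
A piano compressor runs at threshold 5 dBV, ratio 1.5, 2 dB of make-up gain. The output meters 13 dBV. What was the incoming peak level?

14 dBV

Before make-up, the level was 13 − 2 = 11 dBV.
That's 6 dB above the 5 dBV threshold.
Before 1.5:1 compression the overshoot was 6 × 1.5 = 9 dB, so input = 5 + 9 = 14 dBV.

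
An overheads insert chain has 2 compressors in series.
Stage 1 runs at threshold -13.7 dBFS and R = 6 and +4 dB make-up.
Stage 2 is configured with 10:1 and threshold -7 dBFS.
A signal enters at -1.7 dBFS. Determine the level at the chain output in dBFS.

Stage 1: overshoot 12 dB → 12/6 = 2 dB → -11.7 dBFS; +4 dB make-up → -7.7 dBFS.
Stage 2: below threshold (-7.7 ≤ -7); passes unchanged; output -7.7 dBFS.

-7.7 dBFS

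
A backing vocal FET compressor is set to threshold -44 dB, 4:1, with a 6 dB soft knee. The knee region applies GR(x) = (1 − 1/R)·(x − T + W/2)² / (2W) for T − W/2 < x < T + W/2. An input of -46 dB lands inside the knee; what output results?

x − T + W/2 = -46 − (-44) + 3 = 1.
GR = (1 − 1/4) × 1² / 12 = 0.75 × 1 / 12 = 0.0625 dB.
Output = -46 − 0.0625 = -46.0625 dB.

-46.0625 dB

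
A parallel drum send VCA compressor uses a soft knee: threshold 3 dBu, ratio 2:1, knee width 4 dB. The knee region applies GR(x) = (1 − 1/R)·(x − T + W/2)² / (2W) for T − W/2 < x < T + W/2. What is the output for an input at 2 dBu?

1.9375 dBu

x − T + W/2 = 2 − 3 + 2 = 1.
GR = (1 − 1/2) × 1² / 8 = 0.5 × 1 / 8 = 0.0625 dB.
Output = 2 − 0.0625 = 1.9375 dBu.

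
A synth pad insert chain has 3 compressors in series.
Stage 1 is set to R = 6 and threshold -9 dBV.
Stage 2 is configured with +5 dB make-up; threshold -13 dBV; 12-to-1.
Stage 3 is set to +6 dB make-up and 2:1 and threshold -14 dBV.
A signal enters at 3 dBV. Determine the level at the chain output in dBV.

-4.75 dBV

Stage 1: 12 dB above -9 dBV, reduced 6:1 to 2 dB above → -7 dBV.
Stage 2: -7 dBV is 6 dB over -13 dBV; at 12:1 that becomes 0.5 dB over, giving -12.5 dBV; +5 dB make-up → -7.5 dBV.
Stage 3: 6.5 dB above -14 dBV, reduced 2:1 to 3.25 dB above → -10.75 dBV; +6 dB make-up → -4.75 dBV.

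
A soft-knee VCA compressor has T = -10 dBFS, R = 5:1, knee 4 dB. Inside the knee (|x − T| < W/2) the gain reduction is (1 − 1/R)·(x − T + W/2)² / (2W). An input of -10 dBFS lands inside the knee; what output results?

-10.4 dBFS

x − T + W/2 = -10 − (-10) + 2 = 2.
GR = (1 − 1/5) × 2² / 8 = 0.8 × 4 / 8 = 0.4 dB.
Output = -10 − 0.4 = -10.4 dBFS.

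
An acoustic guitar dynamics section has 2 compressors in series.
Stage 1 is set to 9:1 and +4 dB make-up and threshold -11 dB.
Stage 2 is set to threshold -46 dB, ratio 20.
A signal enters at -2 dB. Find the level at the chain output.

-44 dB

Stage 1: 9 dB above -11 dB, reduced 9:1 to 1 dB above → -10 dB; +4 dB make-up → -6 dB.
Stage 2: -6 dB is 40 dB over -46 dB; at 20:1 that becomes 2 dB over, giving -44 dB.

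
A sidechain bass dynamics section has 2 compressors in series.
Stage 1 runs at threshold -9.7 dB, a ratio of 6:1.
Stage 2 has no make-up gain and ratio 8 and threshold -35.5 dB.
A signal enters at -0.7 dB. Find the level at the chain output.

-32.0875 dB

Stage 1: 9 dB above -9.7 dB, reduced 6:1 to 1.5 dB above → -8.2 dB.
Stage 2: overshoot 27.3 dB → 27.3/8 = 3.4125 dB → -32.0875 dB.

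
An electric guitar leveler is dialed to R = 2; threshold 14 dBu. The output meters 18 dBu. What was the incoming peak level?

22 dBu

The compressed level sits 18 − 14 = 4 dB over threshold.
Before 2:1 compression the overshoot was 4 × 2 = 8 dB, so input = 14 + 8 = 22 dBu.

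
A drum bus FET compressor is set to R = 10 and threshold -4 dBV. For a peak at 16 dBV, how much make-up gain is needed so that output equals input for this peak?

18 dB

The peak compresses to -4 + 20/10 = -2 dBV.
To reach 16 dBV requires 16 − (-2) = 18 dB of make-up.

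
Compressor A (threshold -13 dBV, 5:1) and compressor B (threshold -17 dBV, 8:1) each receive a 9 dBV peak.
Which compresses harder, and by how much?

B, by 5.15 dB

A: 22 dB over, compressed to 4.4 dB over, so 17.6 dB of GR.
B: 26 dB over, compressed to 3.25 dB over, so 22.75 dB of GR.
Difference: 5.15 dB in favour of B.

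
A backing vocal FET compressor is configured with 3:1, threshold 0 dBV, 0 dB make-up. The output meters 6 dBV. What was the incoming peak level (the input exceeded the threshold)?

18 dBV

Post-compression overshoot = 6 − 0 = 6 dB.
Input overshoot = R × output overshoot = 18 dB → input = 0 + 18 = 18 dBV.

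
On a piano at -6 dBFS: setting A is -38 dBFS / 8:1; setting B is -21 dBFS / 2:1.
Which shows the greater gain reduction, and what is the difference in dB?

A: 32 dB over, compressed to 4 dB over, so 28 dB of GR.
B: 15 dB over, compressed to 7.5 dB over, so 7.5 dB of GR.
A reduces 20.5 dB more.

A, by 20.5 dB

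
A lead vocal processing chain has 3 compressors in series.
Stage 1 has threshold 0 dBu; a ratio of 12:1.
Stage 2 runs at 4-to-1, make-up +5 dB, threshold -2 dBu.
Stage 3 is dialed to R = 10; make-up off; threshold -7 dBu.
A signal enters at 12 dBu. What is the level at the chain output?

-5.925 dBu

Stage 1: 12 dBu is 12 dB over 0 dBu; at 12:1 that becomes 1 dB over, giving 1 dBu.
Stage 2: 1 dBu is 3 dB over -2 dBu; at 4:1 that becomes 0.75 dB over, giving -1.25 dBu; +5 dB make-up → 3.75 dBu.
Stage 3: overshoot 10.75 dB → 10.75/10 = 1.075 dB → -5.925 dBu.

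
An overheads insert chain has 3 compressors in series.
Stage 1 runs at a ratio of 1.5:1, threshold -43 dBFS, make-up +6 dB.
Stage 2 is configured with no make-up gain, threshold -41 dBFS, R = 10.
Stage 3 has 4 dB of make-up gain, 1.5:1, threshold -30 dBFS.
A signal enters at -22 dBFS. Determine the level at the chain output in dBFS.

-35.2 dBFS

Stage 1: 21 dB above -43 dBFS, reduced 1.5:1 to 14 dB above → -29 dBFS; +6 dB make-up → -23 dBFS.
Stage 2: -23 dBFS is 18 dB over -41 dBFS; at 10:1 that becomes 1.8 dB over, giving -39.2 dBFS.
Stage 3: -39.2 dBFS ≤ -30 dBFS, so stage 3 doesn't engage; make-up brings it to -35.2 dBFS.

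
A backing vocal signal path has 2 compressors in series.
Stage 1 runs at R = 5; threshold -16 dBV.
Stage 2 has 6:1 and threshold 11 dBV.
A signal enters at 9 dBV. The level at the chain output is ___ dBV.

Stage 1: 25 dB above -16 dBV, reduced 5:1 to 5 dB above → -11 dBV.
Stage 2: below threshold (-11 ≤ 11); passes unchanged; output -11 dBV.

-11 dBV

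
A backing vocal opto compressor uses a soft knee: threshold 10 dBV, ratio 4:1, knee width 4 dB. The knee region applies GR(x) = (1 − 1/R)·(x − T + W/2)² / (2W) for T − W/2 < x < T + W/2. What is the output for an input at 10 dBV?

x − T + W/2 = 10 − 10 + 2 = 2.
GR = (1 − 1/4) × 2² / 8 = 0.75 × 4 / 8 = 0.375 dB.
Output = 10 − 0.375 = 9.625 dBV.

9.625 dBV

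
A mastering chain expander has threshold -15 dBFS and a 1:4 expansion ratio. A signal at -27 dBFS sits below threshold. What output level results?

-63 dBFS

Below threshold, a 1:4 expander applies gain = (4−1)×(T − x) of attenuation.
(4−1) × 12 = 36 dB, so output = -27 − 36 = -63 dBFS.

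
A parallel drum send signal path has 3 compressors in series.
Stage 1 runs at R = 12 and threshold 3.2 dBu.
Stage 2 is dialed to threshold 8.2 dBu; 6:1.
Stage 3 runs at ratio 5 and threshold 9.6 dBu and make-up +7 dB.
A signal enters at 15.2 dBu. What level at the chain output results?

Stage 1: 12 dB above 3.2 dBu, reduced 12:1 to 1 dB above → 4.2 dBu.
Stage 2: below threshold (4.2 ≤ 8.2); passes unchanged; output 4.2 dBu.
Stage 3: 4.2 dBu ≤ 9.6 dBu, so stage 3 doesn't engage; make-up brings it to 11.2 dBu.

11.2 dBu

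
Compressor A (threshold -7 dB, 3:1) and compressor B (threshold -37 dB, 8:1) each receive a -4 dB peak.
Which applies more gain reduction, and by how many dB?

A: GR = 3 − 3/3 = 2 dB.
B: GR = 33 − 33/8 = 28.875 dB.
B applies 26.875 dB more gain reduction.

B, by 26.875 dB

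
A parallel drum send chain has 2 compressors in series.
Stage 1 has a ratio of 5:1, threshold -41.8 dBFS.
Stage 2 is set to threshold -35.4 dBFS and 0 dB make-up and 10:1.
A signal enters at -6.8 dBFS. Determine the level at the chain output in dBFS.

Stage 1: -6.8 dBFS is 35 dB over -41.8 dBFS; at 5:1 that becomes 7 dB over, giving -34.8 dBFS.
Stage 2: 0.6 dB above -35.4 dBFS, reduced 10:1 to 0.06 dB above → -35.34 dBFS.

-35.34 dBFS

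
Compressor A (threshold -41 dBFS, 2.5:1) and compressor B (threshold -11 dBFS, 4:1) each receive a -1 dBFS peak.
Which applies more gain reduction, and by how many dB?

A: overshoot 40 dB → output overshoot 16 dB → GR 24 dB.
B: overshoot 10 dB → output overshoot 2.5 dB → GR 7.5 dB.
A applies 16.5 dB more gain reduction.

A, by 16.5 dB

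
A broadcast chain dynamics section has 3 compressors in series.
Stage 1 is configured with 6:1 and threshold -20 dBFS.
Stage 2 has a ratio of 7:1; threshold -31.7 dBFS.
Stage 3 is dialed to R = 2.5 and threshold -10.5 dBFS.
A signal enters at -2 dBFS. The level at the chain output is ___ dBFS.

-29.6 dBFS

Stage 1: 18 dB above -20 dBFS, reduced 6:1 to 3 dB above → -17 dBFS.
Stage 2: 14.7 dB above -31.7 dBFS, reduced 7:1 to 2.1 dB above → -29.6 dBFS.
Stage 3: below threshold (-29.6 ≤ -10.5); passes unchanged; output -29.6 dBFS.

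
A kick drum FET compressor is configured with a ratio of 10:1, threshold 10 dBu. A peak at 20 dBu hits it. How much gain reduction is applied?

9 dB

20 dBu exceeds the threshold by 10 dB.
At 10:1, output sits 10/10 = 1 dB above threshold.
Gain reduction = 10 − 1 = 9 dB.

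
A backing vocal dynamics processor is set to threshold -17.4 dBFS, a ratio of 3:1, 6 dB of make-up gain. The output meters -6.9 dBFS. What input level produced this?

Remove make-up: -6.9 − 6 = -12.9 dBFS.
Post-compression overshoot = -12.9 − (-17.4) = 4.5 dB.
Input overshoot = R × output overshoot = 13.5 dB → input = -17.4 + 13.5 = -3.9 dBFS.

-3.9 dBFS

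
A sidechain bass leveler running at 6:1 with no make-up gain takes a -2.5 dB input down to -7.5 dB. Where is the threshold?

Let T be the threshold. Output overshoot = (input overshoot)/R, so -7.5 − T = (-2.5 − T)/6.
6·(-7.5 − T) = -2.5 − T → 5·T = -45 − (-2.5) = -42.5.
T = -42.5/5 = -8.5 dB.

-8.5 dB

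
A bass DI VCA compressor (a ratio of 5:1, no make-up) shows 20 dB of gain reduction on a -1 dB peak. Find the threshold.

-26 dB

Let T be the threshold. Output overshoot = (input overshoot)/R, so -21 − T = (-1 − T)/5.
5·(-21 − T) = -1 − T → 4·T = -105 − (-1) = -104.
T = -104/4 = -26 dB.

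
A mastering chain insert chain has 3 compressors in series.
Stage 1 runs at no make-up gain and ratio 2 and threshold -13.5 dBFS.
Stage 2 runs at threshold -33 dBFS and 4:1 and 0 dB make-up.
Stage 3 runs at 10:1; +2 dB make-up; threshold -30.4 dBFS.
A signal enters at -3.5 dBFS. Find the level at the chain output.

-28.0475 dBFS

Stage 1: 10 dB above -13.5 dBFS, reduced 2:1 to 5 dB above → -8.5 dBFS.
Stage 2: 24.5 dB above -33 dBFS, reduced 4:1 to 6.125 dB above → -26.875 dBFS.
Stage 3: -26.875 dBFS is 3.525 dB over -30.4 dBFS; at 10:1 that becomes 0.3525 dB over, giving -30.0475 dBFS; +2 dB make-up → -28.0475 dBFS.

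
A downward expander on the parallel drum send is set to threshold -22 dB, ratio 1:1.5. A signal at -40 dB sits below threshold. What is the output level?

Below threshold, a 1:1.5 expander applies gain = (1.5−1)×(T − x) of attenuation.
(1.5−1) × 18 = 9 dB, so output = -40 − 9 = -49 dB.

-49 dB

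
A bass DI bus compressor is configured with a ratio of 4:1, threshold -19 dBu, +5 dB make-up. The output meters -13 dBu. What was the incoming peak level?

Remove make-up: -13 − 5 = -18 dBu.
Post-compression overshoot = -18 − (-19) = 1 dB.
Input overshoot = R × output overshoot = 4 dB → input = -19 + 4 = -15 dBu.

-15 dBu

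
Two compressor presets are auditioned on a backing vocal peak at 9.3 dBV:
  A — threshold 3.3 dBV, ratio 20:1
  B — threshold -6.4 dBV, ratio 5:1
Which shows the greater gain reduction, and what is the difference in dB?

A: overshoot 6 dB → output overshoot 0.3 dB → GR 5.7 dB.
B: overshoot 15.7 dB → output overshoot 3.14 dB → GR 12.56 dB.
Difference: 6.86 dB in favour of B.

B, by 6.86 dB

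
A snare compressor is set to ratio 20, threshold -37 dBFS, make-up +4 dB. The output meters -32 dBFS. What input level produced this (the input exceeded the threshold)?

-17 dBFS

Stripping the +4 dB make-up gives -36 dBFS at the gain stage.
The compressed level sits -36 − (-37) = 1 dB over threshold.
Input overshoot = R × output overshoot = 20 dB → input = -37 + 20 = -17 dBFS.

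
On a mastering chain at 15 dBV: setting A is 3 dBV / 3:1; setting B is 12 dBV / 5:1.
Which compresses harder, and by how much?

A, by 5.6 dB

A: GR = 12 − 12/3 = 8 dB.
B: GR = 3 − 3/5 = 2.4 dB.
Difference: 5.6 dB in favour of A.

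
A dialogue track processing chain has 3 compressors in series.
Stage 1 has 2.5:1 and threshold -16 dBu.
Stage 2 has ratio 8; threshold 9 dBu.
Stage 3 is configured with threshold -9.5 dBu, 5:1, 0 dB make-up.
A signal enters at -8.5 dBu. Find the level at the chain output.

Stage 1: 7.5 dB above -16 dBu, reduced 2.5:1 to 3 dB above → -13 dBu.
Stage 2: below threshold (-13 ≤ 9); passes unchanged; output -13 dBu.
Stage 3: -13 dBu is at or below the -9.5 dBu threshold — no compression; output -13 dBu.

-13 dBu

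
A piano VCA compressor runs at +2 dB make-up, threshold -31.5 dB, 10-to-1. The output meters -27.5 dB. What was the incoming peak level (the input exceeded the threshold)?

-11.5 dB

Before make-up, the level was -27.5 − 2 = -29.5 dB.
The compressed level sits -29.5 − (-31.5) = 2 dB over threshold.
Undo the ratio: input overshoot = 2 × 10 = 20 dB, giving input = -11.5 dB.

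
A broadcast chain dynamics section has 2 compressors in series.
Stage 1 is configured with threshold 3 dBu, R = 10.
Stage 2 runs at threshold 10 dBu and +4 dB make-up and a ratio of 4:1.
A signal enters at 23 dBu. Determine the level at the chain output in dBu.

Stage 1: 23 dBu is 20 dB over 3 dBu; at 10:1 that becomes 2 dB over, giving 5 dBu.
Stage 2: 5 dBu ≤ 10 dBu, so stage 2 doesn't engage; make-up brings it to 9 dBu.

9 dBu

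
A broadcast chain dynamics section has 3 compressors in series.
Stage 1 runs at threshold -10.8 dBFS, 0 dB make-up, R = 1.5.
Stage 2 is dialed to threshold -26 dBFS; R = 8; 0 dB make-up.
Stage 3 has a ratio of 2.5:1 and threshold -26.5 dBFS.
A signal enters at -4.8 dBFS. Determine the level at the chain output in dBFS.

Stage 1: 6 dB above -10.8 dBFS, reduced 1.5:1 to 4 dB above → -6.8 dBFS.
Stage 2: -6.8 dBFS is 19.2 dB over -26 dBFS; at 8:1 that becomes 2.4 dB over, giving -23.6 dBFS.
Stage 3: 2.9 dB above -26.5 dBFS, reduced 2.5:1 to 1.16 dB above → -25.34 dBFS.

-25.34 dBFS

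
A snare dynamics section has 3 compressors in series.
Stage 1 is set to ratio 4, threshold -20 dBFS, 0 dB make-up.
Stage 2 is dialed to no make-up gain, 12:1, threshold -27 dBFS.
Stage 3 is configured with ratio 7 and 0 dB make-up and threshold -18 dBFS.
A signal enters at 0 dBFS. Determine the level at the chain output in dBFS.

Stage 1: 0 dBFS is 20 dB over -20 dBFS; at 4:1 that becomes 5 dB over, giving -15 dBFS.
Stage 2: -15 dBFS is 12 dB over -27 dBFS; at 12:1 that becomes 1 dB over, giving -26 dBFS.
Stage 3: below threshold (-26 ≤ -18); passes unchanged; output -26 dBFS.

-26 dBFS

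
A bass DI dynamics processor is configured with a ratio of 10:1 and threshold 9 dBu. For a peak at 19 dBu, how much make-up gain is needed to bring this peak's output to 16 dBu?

The peak compresses to 9 + 10/10 = 10 dBu.
To reach 16 dBu requires 16 − 10 = 6 dB of make-up.

6 dB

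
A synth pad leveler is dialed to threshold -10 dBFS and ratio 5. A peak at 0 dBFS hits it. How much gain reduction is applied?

8 dB

Overshoot = 0 − (-10) = 10 dB.
A 5:1 ratio leaves 2 dB of that excess.
GR = overshoot in − overshoot out = 10 − 2 = 8 dB.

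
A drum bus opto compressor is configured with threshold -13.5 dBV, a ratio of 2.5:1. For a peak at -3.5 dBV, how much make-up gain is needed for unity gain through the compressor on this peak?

6 dB

Overshoot 10 dB → 10/2.5 = 4 dB after compression, so the compressed level is -13.5 + 4 = -9.5 dBV.
Make-up = target − compressed = -3.5 − (-9.5) = 6 dB.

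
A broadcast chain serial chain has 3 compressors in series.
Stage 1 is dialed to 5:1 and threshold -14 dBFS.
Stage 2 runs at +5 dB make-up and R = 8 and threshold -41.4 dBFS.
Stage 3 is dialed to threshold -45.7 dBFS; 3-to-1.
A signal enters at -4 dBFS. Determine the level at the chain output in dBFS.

Stage 1: 10 dB above -14 dBFS, reduced 5:1 to 2 dB above → -12 dBFS.
Stage 2: 29.4 dB above -41.4 dBFS, reduced 8:1 to 3.675 dB above → -37.725 dBFS; +5 dB make-up → -32.725 dBFS.
Stage 3: -32.725 dBFS is 12.975 dB over -45.7 dBFS; at 3:1 that becomes 4.325 dB over, giving -41.375 dBFS.

-41.375 dBFS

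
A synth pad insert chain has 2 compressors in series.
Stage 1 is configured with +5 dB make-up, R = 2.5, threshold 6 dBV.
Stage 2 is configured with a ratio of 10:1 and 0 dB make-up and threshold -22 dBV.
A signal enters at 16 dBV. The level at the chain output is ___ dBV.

Stage 1: 10 dB above 6 dBV, reduced 2.5:1 to 4 dB above → 10 dBV; +5 dB make-up → 15 dBV.
Stage 2: 15 dBV is 37 dB over -22 dBV; at 10:1 that becomes 3.7 dB over, giving -18.3 dBV.

-18.3 dBV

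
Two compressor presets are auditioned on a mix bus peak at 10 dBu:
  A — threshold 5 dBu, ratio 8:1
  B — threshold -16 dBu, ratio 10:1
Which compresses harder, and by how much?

B, by 19.025 dB

A: 5 dB over, compressed to 0.625 dB over, so 4.375 dB of GR.
B: 26 dB over, compressed to 2.6 dB over, so 23.4 dB of GR.
Difference: 19.025 dB in favour of B.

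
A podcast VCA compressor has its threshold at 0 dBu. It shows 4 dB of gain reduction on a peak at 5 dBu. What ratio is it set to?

Input overshoot = 5 − 0 = 5 dB.
Output overshoot = 5 − 4 = 1 dB.
Ratio = input overshoot / output overshoot = 5 / 1 = 5.

5:1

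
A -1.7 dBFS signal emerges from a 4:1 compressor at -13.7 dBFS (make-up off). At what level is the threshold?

Let T be the threshold. Output overshoot = (input overshoot)/R, so -13.7 − T = (-1.7 − T)/4.
4·(-13.7 − T) = -1.7 − T → 3·T = -54.8 − (-1.7) = -53.1.
T = -53.1/3 = -17.7 dBFS.

-17.7 dBFS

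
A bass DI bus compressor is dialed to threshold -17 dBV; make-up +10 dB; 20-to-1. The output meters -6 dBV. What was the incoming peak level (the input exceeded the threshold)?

3 dBV

Before make-up, the level was -6 − 10 = -16 dBV.
That's 1 dB above the -17 dBV threshold.
Undo the ratio: input overshoot = 1 × 20 = 20 dB, giving input = 3 dBV.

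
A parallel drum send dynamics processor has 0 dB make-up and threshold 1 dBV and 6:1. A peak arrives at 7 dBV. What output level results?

The input is 6 dB above the 1 dBV threshold.
6:1 compression reduces that to 6/6 = 1 dB over.
Output = 1 + 1 = 2 dBV.

2 dBV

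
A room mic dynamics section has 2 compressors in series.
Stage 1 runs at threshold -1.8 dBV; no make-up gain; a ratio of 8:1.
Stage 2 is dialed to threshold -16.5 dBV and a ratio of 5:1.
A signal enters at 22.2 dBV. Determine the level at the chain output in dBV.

-12.96 dBV

Stage 1: 24 dB above -1.8 dBV, reduced 8:1 to 3 dB above → 1.2 dBV.
Stage 2: overshoot 17.7 dB → 17.7/5 = 3.54 dB → -12.96 dBV.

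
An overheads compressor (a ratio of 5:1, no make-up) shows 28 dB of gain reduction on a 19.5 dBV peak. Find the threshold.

Gain reduction = 19.5 − (-8.5) = 28 dB; output overshoot = GR / (R − 1) = 28 / 4 = 7 dB.
Threshold = output − output overshoot = -8.5 − 7 = -15.5 dBV.

-15.5 dBV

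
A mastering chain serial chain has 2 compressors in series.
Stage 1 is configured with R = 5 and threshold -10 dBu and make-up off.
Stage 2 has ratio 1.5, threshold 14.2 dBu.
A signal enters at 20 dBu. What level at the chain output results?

-4 dBu

Stage 1: 20 dBu is 30 dB over -10 dBu; at 5:1 that becomes 6 dB over, giving -4 dBu.
Stage 2: -4 dBu ≤ 14.2 dBu, so stage 2 doesn't engage; output -4 dBu.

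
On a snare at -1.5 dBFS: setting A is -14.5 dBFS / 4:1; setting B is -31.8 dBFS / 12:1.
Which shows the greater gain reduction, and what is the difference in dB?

B, by 18.025 dB

A: GR = 13 − 13/4 = 9.75 dB.
B: GR = 30.3 − 30.3/12 = 27.775 dB.
B applies 18.025 dB more gain reduction.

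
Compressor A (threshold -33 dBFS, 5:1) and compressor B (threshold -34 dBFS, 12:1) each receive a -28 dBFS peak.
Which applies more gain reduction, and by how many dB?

B, by 1.5 dB

A: 5 dB over, compressed to 1 dB over, so 4 dB of GR.
B: 6 dB over, compressed to 0.5 dB over, so 5.5 dB of GR.
Difference: 1.5 dB in favour of B.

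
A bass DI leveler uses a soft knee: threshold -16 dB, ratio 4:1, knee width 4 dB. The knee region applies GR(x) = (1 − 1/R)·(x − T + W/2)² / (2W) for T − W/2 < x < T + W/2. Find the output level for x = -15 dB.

x − T + W/2 = -15 − (-16) + 2 = 3.
GR = (1 − 1/4) × 3² / 8 = 0.75 × 9 / 8 = 0.84375 dB.
Output = -15 − 0.84375 = -15.84375 dB.

-15.84375 dB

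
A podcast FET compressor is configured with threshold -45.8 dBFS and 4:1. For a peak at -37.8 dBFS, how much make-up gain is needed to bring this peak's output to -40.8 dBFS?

3 dB

The peak compresses to -45.8 + 8/4 = -43.8 dBFS.
To reach -40.8 dBFS requires -40.8 − (-43.8) = 3 dB of make-up.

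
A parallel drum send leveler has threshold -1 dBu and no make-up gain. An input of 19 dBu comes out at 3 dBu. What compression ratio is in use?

Input overshoot = 19 − (-1) = 20 dB; output overshoot = 3 − (-1) = 4 dB.
Ratio = 20 / 4 = 5.

5:1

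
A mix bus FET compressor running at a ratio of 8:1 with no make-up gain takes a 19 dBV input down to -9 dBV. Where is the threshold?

Let T be the threshold. Output overshoot = (input overshoot)/R, so -9 − T = (19 − T)/8.
8·(-9 − T) = 19 − T → 7·T = -72 − 19 = -91.
T = -91/7 = -13 dBV.

-13 dBV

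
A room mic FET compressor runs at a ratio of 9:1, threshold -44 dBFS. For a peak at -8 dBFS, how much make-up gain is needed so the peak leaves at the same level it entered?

The peak compresses to -44 + 36/9 = -40 dBFS.
To reach -8 dBFS requires -8 − (-40) = 32 dB of make-up.

32 dB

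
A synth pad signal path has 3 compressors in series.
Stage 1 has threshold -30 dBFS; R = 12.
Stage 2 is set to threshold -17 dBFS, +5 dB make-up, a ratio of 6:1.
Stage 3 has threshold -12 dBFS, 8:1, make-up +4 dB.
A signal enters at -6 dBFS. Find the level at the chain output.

Stage 1: 24 dB above -30 dBFS, reduced 12:1 to 2 dB above → -28 dBFS.
Stage 2: -28 dBFS ≤ -17 dBFS, so stage 2 doesn't engage; make-up brings it to -23 dBFS.
Stage 3: below threshold (-23 ≤ -12); passes unchanged; make-up brings it to -19 dBFS.

-19 dBFS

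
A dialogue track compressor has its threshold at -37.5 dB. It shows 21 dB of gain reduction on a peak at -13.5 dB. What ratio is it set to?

8:1

Input overshoot = -13.5 − (-37.5) = 24 dB.
Output overshoot = 24 − 21 = 3 dB.
Ratio = input overshoot / output overshoot = 24 / 3 = 8.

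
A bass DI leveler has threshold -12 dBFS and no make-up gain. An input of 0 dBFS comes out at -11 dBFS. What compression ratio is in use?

Input overshoot = 0 − (-12) = 12 dB; output overshoot = -11 − (-12) = 1 dB.
Ratio = 12 / 1 = 12.

12:1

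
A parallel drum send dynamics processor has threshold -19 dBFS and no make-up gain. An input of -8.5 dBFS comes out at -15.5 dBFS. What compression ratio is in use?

Input overshoot = -8.5 − (-19) = 10.5 dB; output overshoot = -15.5 − (-19) = 3.5 dB.
Ratio = 10.5 / 3.5 = 3.

3:1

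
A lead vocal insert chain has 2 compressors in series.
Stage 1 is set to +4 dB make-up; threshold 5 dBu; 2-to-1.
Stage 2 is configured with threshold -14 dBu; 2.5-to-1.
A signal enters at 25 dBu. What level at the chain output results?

Stage 1: 25 dBu is 20 dB over 5 dBu; at 2:1 that becomes 10 dB over, giving 15 dBu; +4 dB make-up → 19 dBu.
Stage 2: 33 dB above -14 dBu, reduced 2.5:1 to 13.2 dB above → -0.8 dBu.

-0.8 dBu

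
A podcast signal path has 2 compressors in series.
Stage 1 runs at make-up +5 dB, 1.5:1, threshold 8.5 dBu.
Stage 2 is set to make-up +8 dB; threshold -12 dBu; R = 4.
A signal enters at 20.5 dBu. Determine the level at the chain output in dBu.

Stage 1: 20.5 dBu is 12 dB over 8.5 dBu; at 1.5:1 that becomes 8 dB over, giving 16.5 dBu; +5 dB make-up → 21.5 dBu.
Stage 2: overshoot 33.5 dB → 33.5/4 = 8.375 dB → -3.625 dBu; +8 dB make-up → 4.375 dBu.

4.375 dBu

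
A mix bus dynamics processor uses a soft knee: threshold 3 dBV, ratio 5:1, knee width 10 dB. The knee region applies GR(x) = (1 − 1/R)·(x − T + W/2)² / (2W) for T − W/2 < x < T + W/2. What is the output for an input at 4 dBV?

x − T + W/2 = 4 − 3 + 5 = 6.
GR = (1 − 1/5) × 6² / 20 = 0.8 × 36 / 20 = 1.44 dB.
Output = 4 − 1.44 = 2.56 dBV.

2.56 dBV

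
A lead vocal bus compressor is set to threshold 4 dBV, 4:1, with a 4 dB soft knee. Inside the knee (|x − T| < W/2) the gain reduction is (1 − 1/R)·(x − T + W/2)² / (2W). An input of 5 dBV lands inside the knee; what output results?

4.15625 dBV

x − T + W/2 = 5 − 4 + 2 = 3.
GR = (1 − 1/4) × 3² / 8 = 0.75 × 9 / 8 = 0.84375 dB.
Output = 5 − 0.84375 = 4.15625 dBV.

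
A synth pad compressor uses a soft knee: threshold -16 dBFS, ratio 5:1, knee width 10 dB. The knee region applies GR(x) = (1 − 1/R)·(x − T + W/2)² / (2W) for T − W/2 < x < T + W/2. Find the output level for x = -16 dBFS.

x − T + W/2 = -16 − (-16) + 5 = 5.
GR = (1 − 1/5) × 5² / 20 = 0.8 × 25 / 20 = 1 dB.
Output = -16 − 1 = -17 dBFS.

-17 dBFS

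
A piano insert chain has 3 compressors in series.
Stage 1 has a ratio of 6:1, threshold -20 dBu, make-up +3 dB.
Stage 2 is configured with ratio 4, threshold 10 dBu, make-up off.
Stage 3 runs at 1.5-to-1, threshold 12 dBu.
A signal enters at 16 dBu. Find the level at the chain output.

Stage 1: overshoot 36 dB → 36/6 = 6 dB → -14 dBu; +3 dB make-up → -11 dBu.
Stage 2: -11 dBu is at or below the 10 dBu threshold — no compression; output -11 dBu.
Stage 3: -11 dBu ≤ 12 dBu, so stage 3 doesn't engage; output -11 dBu.

-11 dBu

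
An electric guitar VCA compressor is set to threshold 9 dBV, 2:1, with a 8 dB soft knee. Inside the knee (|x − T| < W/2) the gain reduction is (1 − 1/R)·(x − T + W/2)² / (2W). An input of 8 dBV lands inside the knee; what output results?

7.71875 dBV

x − T + W/2 = 8 − 9 + 4 = 3.
GR = (1 − 1/2) × 3² / 16 = 0.5 × 9 / 16 = 0.28125 dB.
Output = 8 − 0.28125 = 7.71875 dBV.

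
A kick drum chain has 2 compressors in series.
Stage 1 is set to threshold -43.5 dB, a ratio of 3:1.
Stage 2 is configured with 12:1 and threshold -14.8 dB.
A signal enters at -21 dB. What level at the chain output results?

-36 dB

Stage 1: 22.5 dB above -43.5 dB, reduced 3:1 to 7.5 dB above → -36 dB.
Stage 2: below threshold (-36 ≤ -14.8); passes unchanged; output -36 dB.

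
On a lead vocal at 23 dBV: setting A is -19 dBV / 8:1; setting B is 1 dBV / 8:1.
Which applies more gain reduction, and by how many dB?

A, by 17.5 dB

A: 42 dB over, compressed to 5.25 dB over, so 36.75 dB of GR.
B: 22 dB over, compressed to 2.75 dB over, so 19.25 dB of GR.
Difference: 17.5 dB in favour of A.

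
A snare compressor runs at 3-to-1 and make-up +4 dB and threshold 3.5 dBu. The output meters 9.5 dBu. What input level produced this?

9.5 dBu

Stripping the +4 dB make-up gives 5.5 dBu at the gain stage.
The compressed level sits 5.5 − 3.5 = 2 dB over threshold.
Input overshoot = R × output overshoot = 6 dB → input = 3.5 + 6 = 9.5 dBu.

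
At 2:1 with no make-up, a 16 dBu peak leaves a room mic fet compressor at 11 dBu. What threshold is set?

Gain reduction = 16 − 11 = 5 dB; output overshoot = GR / (R − 1) = 5 / 1 = 5 dB.
Threshold = output − output overshoot = 11 − 5 = 6 dBu.

6 dBu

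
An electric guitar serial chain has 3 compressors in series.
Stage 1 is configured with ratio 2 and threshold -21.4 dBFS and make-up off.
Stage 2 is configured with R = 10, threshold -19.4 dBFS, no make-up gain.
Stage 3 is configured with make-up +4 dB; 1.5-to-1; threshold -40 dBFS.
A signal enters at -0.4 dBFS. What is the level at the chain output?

Stage 1: -0.4 dBFS is 21 dB over -21.4 dBFS; at 2:1 that becomes 10.5 dB over, giving -10.9 dBFS.
Stage 2: 8.5 dB above -19.4 dBFS, reduced 10:1 to 0.85 dB above → -18.55 dBFS.
Stage 3: 21.45 dB above -40 dBFS, reduced 1.5:1 to 14.3 dB above → -25.7 dBFS; +4 dB make-up → -21.7 dBFS.

-21.7 dBFS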